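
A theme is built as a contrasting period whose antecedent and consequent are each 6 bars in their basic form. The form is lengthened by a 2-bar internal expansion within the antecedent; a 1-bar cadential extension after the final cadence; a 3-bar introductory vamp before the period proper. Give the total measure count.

Basic contrasting period: 6 + 6 = 12 bars.
12 (basic form) + 2 (internal expansion) + 1 (cadential extension) + 3 (introduction) = 18.

18 measures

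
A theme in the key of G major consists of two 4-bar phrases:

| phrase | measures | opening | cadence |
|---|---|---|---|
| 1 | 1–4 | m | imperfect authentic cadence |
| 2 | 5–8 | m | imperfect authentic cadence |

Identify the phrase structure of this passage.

repeated phrase

Both phrases have the same opening (m) and the same cadence (imperfect authentic cadence): the second is a restatement, not a consequent, so this is a repeated phrase rather than a period.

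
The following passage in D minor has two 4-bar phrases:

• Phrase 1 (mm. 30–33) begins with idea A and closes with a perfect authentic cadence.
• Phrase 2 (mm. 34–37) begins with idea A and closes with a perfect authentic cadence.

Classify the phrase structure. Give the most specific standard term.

repeated phrase

Both phrases have the same opening (A) and the same cadence (perfect authentic cadence): the second is a restatement, not a consequent, so this is a repeated phrase rather than a period.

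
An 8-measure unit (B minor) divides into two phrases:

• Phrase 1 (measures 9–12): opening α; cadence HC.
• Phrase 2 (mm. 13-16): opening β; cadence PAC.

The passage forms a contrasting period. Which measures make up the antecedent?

The phrase ending with the weaker cadence (half cadence) is the antecedent; the one ending more conclusively (perfect authentic cadence) is the consequent. The antecedent is measures 9–12.

measures 9–12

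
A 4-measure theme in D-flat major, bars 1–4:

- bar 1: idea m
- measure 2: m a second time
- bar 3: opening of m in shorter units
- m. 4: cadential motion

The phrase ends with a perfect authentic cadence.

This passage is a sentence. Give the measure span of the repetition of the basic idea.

The presentation of a sentence is the basic idea (m. 1) plus its repetition (m. 2); the repetition of the basic idea is therefore bar 2.

measures 2–2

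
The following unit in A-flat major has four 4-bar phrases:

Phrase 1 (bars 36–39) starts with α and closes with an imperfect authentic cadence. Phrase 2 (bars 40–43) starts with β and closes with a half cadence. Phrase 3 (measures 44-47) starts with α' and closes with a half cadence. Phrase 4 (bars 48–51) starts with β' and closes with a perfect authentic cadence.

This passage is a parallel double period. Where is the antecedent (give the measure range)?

measures 36–43

In a double period the four phrases pair into a large antecedent (phrases 1–2, ending half cadence) and a large consequent (phrases 3–4, ending perfect authentic cadence). The antecedent spans bars 36-43.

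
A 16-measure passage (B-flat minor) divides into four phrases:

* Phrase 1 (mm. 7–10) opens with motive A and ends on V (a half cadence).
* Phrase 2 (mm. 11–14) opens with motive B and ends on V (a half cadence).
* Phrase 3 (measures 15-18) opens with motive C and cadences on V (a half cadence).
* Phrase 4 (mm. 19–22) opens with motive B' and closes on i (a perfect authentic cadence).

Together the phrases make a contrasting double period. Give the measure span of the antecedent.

measures 7–14

In a double period the first pair of phrases (ending half cadence) is the large antecedent and the second pair (ending perfect authentic cadence) is the large consequent; the antecedent is measures 7–14.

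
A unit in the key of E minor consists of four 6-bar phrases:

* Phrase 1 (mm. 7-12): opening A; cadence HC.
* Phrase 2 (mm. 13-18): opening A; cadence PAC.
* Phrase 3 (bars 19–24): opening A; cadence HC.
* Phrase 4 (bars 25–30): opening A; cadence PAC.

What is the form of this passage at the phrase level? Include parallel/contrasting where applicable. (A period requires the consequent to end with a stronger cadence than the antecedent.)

The cadence pattern HC–PAC–HC–PAC is weak–strong twice, and phrases 3–4 restate phrases 1–2: a period heard twice, not a double period (which would end weakly at phrase 2).

repeated period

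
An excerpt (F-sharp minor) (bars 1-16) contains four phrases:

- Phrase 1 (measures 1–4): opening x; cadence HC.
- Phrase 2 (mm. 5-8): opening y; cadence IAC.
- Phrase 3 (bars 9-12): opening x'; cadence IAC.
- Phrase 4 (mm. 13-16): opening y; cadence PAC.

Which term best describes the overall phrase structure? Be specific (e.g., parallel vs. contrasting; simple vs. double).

parallel double period

Four phrases in two halves: the first half (bars 1-8) ends with an imperfect authentic cadence, the second (measures 9–16) with a perfect authentic cadence — a large antecedent–consequent pair, i.e. a double period.
Phrase 3 begins with the same material as phrase 1, making it parallel.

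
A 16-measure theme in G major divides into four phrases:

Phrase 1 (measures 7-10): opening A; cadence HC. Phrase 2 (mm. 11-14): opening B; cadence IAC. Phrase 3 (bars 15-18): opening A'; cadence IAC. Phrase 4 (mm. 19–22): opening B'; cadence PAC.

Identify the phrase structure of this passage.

Four phrases in two halves: the first half (measures 7–14) ends with an imperfect authentic cadence, the second (mm. 15–22) with a perfect authentic cadence — a large antecedent–consequent pair, i.e. a double period.
Phrase 3 begins with the same material as phrase 1, making it parallel.

parallel double period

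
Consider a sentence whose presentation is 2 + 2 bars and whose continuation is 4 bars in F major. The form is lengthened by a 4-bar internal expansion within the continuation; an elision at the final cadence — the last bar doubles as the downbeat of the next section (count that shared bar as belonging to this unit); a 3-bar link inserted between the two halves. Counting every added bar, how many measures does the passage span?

15 measures

Basic sentence: 2 + 2 + 4 = 8 bars.
8 (basic form) + 4 (internal expansion) + 3 (link) = 15.
The elision shares a bar with the next section but does not change this unit's count.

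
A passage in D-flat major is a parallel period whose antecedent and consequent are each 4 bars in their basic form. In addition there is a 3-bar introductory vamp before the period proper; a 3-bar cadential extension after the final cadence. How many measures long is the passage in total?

14 measures

Basic parallel period: 4 + 4 = 8 bars.
8 (basic form) + 3 (introduction) + 3 (cadential extension) = 14.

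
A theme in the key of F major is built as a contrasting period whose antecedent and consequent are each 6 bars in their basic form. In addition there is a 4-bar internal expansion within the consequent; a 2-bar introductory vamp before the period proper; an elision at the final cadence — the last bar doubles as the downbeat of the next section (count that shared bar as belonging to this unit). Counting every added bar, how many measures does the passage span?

Basic contrasting period: 6 + 6 = 12 bars.
12 (basic form) + 4 (internal expansion) + 2 (introduction) = 18.
The elision shares a bar with the next section but does not change this unit's count.

18 measures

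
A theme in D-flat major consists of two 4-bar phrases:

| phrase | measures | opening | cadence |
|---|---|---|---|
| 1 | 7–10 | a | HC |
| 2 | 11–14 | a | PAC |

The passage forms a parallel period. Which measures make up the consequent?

The antecedent is the phrase ending with the weaker cadence (half cadence, phrase 1) and the consequent the one ending more conclusively (perfect authentic cadence, phrase 2); the consequent is mm. 11–14.

measures 11–14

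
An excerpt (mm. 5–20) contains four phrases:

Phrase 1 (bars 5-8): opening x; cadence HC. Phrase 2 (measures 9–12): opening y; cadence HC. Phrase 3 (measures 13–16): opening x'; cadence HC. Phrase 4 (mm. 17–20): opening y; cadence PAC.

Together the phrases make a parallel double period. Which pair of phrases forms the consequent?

In a double period the first pair of phrases (ending half cadence) is the large antecedent and the second pair (ending perfect authentic cadence) is the large consequent; the consequent is phrases 3 and 4.

phrases 3 and 4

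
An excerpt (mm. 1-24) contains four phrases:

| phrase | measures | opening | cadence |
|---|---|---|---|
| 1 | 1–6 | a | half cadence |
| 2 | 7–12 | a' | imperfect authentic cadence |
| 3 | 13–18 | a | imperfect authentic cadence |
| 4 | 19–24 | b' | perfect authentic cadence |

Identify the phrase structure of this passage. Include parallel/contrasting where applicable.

parallel double period

Four phrases in two halves: the first half (mm. 1-12) ends with an imperfect authentic cadence, the second (bars 13–24) with a perfect authentic cadence — a large antecedent–consequent pair, i.e. a double period.
Phrase 3 begins with the same material as phrase 1, making it parallel.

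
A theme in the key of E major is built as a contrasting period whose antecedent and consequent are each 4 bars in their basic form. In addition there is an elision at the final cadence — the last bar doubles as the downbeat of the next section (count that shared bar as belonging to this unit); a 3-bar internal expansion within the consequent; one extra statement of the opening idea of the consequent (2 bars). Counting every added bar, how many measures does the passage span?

Basic contrasting period: 4 + 4 = 8 bars.
8 (basic form) + 3 (internal expansion) + 2 (extra statement) = 13.
The elision shares a bar with the next section but does not change this unit's count.

13 measures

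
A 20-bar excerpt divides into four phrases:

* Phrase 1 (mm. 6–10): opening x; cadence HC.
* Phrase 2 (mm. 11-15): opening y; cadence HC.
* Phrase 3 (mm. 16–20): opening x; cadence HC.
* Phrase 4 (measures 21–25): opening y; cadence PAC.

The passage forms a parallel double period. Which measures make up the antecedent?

measures 6–15

In a double period the four phrases pair into a large antecedent (phrases 1–2, ending half cadence) and a large consequent (phrases 3–4, ending perfect authentic cadence). The antecedent spans measures 6–15.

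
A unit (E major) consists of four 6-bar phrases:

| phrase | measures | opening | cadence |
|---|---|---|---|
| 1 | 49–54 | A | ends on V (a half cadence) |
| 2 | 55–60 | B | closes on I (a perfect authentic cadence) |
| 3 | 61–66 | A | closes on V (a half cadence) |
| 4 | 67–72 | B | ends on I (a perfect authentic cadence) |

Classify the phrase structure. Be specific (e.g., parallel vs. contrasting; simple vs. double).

The cadence pattern HC–PAC–HC–PAC is weak–strong twice, and phrases 3–4 restate phrases 1–2: a period heard twice, not a double period (which would end weakly at phrase 2).

repeated period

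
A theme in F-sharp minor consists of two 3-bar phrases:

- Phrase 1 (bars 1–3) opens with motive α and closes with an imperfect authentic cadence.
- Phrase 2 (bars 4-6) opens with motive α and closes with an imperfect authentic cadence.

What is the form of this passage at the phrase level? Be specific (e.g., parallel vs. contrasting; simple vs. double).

repeated phrase

Both phrases have the same opening (α) and the same cadence (imperfect authentic cadence): the second is a restatement, not a consequent, so this is a repeated phrase rather than a period.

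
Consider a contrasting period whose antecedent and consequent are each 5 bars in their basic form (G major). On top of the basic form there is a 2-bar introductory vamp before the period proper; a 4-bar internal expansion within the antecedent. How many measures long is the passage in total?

Basic contrasting period: 5 + 5 = 10 bars.
10 (basic form) + 2 (introduction) + 4 (internal expansion) = 16.

16 measures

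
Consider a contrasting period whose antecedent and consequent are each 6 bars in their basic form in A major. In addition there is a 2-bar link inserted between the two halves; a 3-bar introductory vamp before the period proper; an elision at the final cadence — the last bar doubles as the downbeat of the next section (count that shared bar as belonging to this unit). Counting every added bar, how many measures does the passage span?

Basic contrasting period: 6 + 6 = 12 bars.
12 (basic form) + 2 (link) + 3 (introduction) = 17.
The elision shares a bar with the next section but does not change this unit's count.

17 measures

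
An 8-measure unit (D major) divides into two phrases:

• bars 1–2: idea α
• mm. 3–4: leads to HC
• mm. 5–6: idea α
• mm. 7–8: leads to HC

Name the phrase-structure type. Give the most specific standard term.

Both phrases have the same opening (α) and the same cadence (half cadence): the second is a restatement, not a consequent, so this is a repeated phrase rather than a period.

repeated phrase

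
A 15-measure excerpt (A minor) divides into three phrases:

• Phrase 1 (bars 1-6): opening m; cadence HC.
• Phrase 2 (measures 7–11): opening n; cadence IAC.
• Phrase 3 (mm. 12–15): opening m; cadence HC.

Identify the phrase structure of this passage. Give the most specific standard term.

phrase group

The final phrase closes with a half cadence, which is not stronger than the preceding imperfect authentic cadence; the 3 phrases lack an overall antecedent–consequent design and so form a phrase group.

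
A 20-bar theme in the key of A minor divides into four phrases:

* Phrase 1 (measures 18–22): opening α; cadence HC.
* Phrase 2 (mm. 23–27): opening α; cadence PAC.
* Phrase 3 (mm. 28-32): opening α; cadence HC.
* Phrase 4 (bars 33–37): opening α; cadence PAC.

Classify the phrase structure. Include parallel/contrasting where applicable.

repeated period

The cadence pattern HC–PAC–HC–PAC is weak–strong twice, and phrases 3–4 restate phrases 1–2: a period heard twice, not a double period (which would end weakly at phrase 2).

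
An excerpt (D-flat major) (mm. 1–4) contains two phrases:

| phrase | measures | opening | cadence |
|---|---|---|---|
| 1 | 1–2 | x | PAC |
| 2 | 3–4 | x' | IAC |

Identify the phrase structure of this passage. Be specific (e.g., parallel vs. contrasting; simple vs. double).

The second phrase closes with an imperfect authentic cadence, which is not stronger than the first phrase's perfect authentic cadence; without a weak→strong cadential pair there is no antecedent–consequent relationship, so this is a phrase group rather than a period.

phrase group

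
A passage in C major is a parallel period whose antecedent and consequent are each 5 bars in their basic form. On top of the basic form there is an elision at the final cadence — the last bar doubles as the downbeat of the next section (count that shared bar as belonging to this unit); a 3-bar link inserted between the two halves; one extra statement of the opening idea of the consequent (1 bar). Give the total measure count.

14 measures

Basic parallel period: 5 + 5 = 10 bars.
10 (basic form) + 3 (link) + 1 (extra statement) = 14.
The elision shares a bar with the next section but does not change this unit's count.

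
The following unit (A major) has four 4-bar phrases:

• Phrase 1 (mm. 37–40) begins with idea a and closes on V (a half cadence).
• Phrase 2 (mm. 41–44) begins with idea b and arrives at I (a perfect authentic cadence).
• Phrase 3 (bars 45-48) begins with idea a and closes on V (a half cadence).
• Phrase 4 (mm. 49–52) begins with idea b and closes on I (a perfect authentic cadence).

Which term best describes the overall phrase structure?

repeated period

The cadence pattern HC–PAC–HC–PAC is weak–strong twice, and phrases 3–4 restate phrases 1–2: a period heard twice, not a double period (which would end weakly at phrase 2).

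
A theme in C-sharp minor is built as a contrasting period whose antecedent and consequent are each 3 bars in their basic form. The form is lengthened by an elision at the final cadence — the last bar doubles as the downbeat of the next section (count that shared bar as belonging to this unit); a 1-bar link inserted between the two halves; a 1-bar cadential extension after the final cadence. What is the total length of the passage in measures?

Basic contrasting period: 3 + 3 = 6 bars.
6 (basic form) + 1 (link) + 1 (cadential extension) = 8.
The elision shares a bar with the next section but does not change this unit's count.

8 measures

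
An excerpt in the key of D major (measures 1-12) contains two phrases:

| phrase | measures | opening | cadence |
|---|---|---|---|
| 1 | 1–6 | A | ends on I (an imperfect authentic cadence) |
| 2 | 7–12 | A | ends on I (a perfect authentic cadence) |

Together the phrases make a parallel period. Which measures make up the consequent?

The phrase ending with the weaker cadence (imperfect authentic cadence) is the antecedent; the one ending more conclusively (perfect authentic cadence) is the consequent. The consequent is measures 7–12.

measures 7–12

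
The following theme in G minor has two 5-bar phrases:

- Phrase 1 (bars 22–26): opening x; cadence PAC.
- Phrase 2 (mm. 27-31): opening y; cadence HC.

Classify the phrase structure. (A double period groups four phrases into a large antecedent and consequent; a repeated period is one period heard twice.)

The second phrase closes with a half cadence, which is not stronger than the first phrase's perfect authentic cadence; without a weak→strong cadential pair there is no antecedent–consequent relationship, so this is a phrase group rather than a period.

phrase group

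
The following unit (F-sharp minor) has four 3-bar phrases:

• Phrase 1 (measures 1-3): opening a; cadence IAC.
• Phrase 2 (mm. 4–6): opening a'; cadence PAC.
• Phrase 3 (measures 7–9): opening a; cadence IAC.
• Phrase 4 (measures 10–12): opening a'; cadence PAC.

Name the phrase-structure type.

repeated period

The cadence pattern IAC–PAC–IAC–PAC is weak–strong twice, and phrases 3–4 restate phrases 1–2: a period heard twice, not a double period (which would end weakly at phrase 2).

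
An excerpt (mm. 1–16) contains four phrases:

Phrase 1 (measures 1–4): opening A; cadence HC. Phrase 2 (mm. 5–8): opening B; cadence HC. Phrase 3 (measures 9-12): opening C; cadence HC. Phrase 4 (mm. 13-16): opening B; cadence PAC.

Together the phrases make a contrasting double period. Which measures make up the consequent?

measures 9–16

In a double period the first pair of phrases (ending half cadence) is the large antecedent and the second pair (ending perfect authentic cadence) is the large consequent; the consequent is measures 9–16.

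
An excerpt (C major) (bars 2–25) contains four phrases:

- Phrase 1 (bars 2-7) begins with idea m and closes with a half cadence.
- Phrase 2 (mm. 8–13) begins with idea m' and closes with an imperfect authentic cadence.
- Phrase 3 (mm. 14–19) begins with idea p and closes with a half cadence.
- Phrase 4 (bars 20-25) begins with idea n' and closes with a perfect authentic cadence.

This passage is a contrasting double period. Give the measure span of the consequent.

In a double period the four phrases pair into a large antecedent (phrases 1–2, ending imperfect authentic cadence) and a large consequent (phrases 3–4, ending perfect authentic cadence). The consequent spans mm. 14–25.

measures 14–25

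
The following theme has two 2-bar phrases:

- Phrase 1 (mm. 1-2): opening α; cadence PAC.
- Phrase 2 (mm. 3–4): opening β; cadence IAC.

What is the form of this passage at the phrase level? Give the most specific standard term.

phrase group

The second phrase closes with an imperfect authentic cadence, which is not stronger than the first phrase's perfect authentic cadence; without a weak→strong cadential pair there is no antecedent–consequent relationship, so this is a phrase group rather than a period.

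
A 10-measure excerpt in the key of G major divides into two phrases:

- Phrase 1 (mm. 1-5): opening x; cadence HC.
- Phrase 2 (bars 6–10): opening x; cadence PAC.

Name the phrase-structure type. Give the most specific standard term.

parallel period

Phrase 1 ends with a half cadence (weaker) and phrase 2 with a perfect authentic cadence (stronger): antecedent + consequent = a period.
The two phrases open with the same material (x / x), so the period is parallel.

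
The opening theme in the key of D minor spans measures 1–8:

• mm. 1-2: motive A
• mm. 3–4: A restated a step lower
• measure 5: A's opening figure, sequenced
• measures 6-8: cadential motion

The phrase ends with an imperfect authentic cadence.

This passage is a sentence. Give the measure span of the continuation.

measures 5–8

After the presentation (measures 1–4), the continuation covers the fragmentation through the cadence: mm. 5-8.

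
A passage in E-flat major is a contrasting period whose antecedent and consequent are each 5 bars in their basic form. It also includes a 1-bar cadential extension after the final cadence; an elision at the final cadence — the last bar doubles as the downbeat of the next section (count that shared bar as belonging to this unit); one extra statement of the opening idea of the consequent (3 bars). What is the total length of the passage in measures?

Basic contrasting period: 5 + 5 = 10 bars.
10 (basic form) + 1 (cadential extension) + 3 (extra statement) = 14.
The elision shares a bar with the next section but does not change this unit's count.

14 measures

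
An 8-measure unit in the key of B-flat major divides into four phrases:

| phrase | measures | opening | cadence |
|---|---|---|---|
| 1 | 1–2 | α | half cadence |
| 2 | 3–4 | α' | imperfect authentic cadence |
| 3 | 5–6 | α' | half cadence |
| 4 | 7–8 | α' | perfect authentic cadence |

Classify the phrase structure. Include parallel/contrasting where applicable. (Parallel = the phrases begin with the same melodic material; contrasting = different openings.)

Four phrases in two halves: the first half (mm. 1–4) ends with an imperfect authentic cadence, the second (bars 5-8) with a perfect authentic cadence — a large antecedent–consequent pair, i.e. a double period.
Phrase 3 begins with the same material as phrase 1, making it parallel.

parallel double period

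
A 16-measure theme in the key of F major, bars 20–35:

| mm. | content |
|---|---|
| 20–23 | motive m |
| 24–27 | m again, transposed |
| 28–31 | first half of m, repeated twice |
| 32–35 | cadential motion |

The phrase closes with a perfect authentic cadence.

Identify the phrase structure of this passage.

sentence

Basic idea (mm. 20-23) + its repetition (measures 24–27) form the presentation; fragmentation and cadence (mm. 28–35) form the continuation — the 16-bar whole is a sentence.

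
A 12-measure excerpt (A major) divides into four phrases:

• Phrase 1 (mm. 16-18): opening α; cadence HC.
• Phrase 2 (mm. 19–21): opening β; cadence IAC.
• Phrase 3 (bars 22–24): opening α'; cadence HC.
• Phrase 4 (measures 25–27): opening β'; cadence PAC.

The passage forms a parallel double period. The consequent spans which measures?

In a double period the four phrases pair into a large antecedent (phrases 1–2, ending imperfect authentic cadence) and a large consequent (phrases 3–4, ending perfect authentic cadence). The consequent spans mm. 22–27.

measures 22–27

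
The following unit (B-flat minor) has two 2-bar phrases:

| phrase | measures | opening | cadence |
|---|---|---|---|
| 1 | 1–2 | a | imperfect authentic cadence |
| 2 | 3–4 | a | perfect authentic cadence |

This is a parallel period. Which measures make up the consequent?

The phrase ending with the weaker cadence (imperfect authentic cadence) is the antecedent; the one ending more conclusively (perfect authentic cadence) is the consequent. The consequent is measures 3–4.

measures 3–4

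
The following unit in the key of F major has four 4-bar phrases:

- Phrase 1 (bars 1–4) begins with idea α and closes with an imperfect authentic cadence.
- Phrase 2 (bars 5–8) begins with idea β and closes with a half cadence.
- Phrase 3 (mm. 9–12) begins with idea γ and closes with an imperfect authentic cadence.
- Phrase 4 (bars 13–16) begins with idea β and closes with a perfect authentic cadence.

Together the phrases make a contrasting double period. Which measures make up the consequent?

measures 9–16

In a double period the first pair of phrases (ending half cadence) is the large antecedent and the second pair (ending perfect authentic cadence) is the large consequent; the consequent is measures 9–16.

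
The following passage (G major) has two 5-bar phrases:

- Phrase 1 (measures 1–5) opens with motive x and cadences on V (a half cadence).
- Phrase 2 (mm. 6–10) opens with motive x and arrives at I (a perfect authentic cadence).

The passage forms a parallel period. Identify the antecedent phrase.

phrase 1

The phrase ending with the weaker cadence (half cadence) is the antecedent; the one ending more conclusively (perfect authentic cadence) is the consequent. The antecedent is phrase 1.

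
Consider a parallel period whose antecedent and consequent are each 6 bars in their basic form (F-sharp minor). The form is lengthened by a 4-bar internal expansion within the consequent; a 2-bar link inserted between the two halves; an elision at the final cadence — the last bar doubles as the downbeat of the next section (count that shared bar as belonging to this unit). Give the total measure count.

Basic parallel period: 6 + 6 = 12 bars.
12 (basic form) + 4 (internal expansion) + 2 (link) = 18.
The elision shares a bar with the next section but does not change this unit's count.

18 measures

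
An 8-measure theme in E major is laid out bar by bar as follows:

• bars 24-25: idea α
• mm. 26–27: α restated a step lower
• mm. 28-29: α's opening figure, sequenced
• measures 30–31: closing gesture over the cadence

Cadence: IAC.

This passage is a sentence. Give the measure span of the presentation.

The presentation of a sentence is the basic idea (measures 24–25) plus its repetition (mm. 26–27); the presentation is therefore bars 24–27.

measures 24–27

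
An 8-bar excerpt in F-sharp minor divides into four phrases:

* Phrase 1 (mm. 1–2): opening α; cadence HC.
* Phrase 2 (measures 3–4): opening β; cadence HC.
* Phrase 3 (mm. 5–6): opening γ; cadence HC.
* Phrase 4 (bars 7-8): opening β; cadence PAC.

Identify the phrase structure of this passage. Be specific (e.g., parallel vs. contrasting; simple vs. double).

Four phrases in two halves: the first half (bars 1–4) ends with a half cadence, the second (mm. 5-8) with a perfect authentic cadence — a large antecedent–consequent pair, i.e. a double period.
Phrase 3 begins with different material from phrase 1, making it contrasting.

contrasting double period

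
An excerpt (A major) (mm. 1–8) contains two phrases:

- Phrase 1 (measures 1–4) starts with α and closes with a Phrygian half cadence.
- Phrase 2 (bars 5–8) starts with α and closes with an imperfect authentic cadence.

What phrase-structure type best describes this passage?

Phrase 1 ends with a Phrygian half cadence (weaker) and phrase 2 with an imperfect authentic cadence (stronger): antecedent + consequent = a period.
The two phrases open with the same material (α / α), so the period is parallel.

parallel period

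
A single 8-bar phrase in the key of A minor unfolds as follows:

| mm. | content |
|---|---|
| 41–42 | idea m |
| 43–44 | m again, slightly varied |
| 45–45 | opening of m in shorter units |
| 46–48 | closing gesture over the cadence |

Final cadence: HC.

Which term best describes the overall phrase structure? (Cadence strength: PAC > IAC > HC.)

Basic idea (mm. 41-42) + its repetition (mm. 43–44) form the presentation; fragmentation and cadence (mm. 45–48) form the continuation — the 8-bar whole is a sentence.

sentence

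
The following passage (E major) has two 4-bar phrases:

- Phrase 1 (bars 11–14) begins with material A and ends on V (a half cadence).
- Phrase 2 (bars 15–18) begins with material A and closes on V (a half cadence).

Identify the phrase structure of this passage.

Both phrases have the same opening (A) and the same cadence (half cadence): the second is a restatement, not a consequent, so this is a repeated phrase rather than a period.

repeated phrase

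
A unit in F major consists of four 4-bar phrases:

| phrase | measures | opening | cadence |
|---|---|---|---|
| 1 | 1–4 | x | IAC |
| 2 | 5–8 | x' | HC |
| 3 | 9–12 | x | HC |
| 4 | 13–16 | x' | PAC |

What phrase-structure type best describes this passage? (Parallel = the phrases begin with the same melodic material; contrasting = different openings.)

parallel double period

Four phrases in two halves: the first half (measures 1-8) ends with a half cadence, the second (measures 9–16) with a perfect authentic cadence — a large antecedent–consequent pair, i.e. a double period.
Phrase 3 begins with the same material as phrase 1, making it parallel.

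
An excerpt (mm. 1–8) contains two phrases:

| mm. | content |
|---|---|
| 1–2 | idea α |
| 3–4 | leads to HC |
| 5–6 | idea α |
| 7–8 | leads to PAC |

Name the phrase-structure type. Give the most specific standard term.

parallel period

Phrase 1 ends with a half cadence (weaker) and phrase 2 with a perfect authentic cadence (stronger): antecedent + consequent = a period.
The two phrases open with the same material (α / α), so the period is parallel.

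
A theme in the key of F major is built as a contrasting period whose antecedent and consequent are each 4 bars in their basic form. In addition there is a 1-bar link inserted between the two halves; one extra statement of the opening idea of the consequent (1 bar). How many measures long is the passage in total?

10 measures

Basic contrasting period: 4 + 4 = 8 bars.
8 (basic form) + 1 (link) + 1 (extra statement) = 10.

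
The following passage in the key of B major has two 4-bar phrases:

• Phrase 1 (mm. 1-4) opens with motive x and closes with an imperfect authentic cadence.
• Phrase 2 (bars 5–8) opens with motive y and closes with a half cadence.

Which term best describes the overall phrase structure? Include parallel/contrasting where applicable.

The second phrase closes with a half cadence, which is not stronger than the first phrase's imperfect authentic cadence; without a weak→strong cadential pair there is no antecedent–consequent relationship, so this is a phrase group rather than a period.

phrase group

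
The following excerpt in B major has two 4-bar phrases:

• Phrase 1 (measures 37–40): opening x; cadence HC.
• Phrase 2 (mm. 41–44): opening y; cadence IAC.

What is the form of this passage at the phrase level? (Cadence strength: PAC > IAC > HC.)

Phrase 1 ends with a half cadence (weaker) and phrase 2 with an imperfect authentic cadence (stronger): antecedent + consequent = a period.
The two phrases open with different material (x / y), so the period is contrasting.

contrasting period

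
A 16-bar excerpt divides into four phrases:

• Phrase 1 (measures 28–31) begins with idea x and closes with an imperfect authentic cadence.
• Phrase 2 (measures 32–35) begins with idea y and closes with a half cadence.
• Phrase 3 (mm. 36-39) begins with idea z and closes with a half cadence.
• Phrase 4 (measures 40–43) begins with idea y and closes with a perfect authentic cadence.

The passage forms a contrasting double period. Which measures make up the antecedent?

measures 28–35

In a double period the first pair of phrases (ending half cadence) is the large antecedent and the second pair (ending perfect authentic cadence) is the large consequent; the antecedent is measures 28–35.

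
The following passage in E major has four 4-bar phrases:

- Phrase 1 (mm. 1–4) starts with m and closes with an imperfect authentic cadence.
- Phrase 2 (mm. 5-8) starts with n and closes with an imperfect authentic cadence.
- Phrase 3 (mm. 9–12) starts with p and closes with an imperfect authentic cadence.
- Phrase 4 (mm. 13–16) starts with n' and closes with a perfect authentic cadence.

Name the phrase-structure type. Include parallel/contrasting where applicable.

Four phrases in two halves: the first half (bars 1–8) ends with an imperfect authentic cadence, the second (measures 9–16) with a perfect authentic cadence — a large antecedent–consequent pair, i.e. a double period.
Phrase 3 begins with different material from phrase 1, making it contrasting.

contrasting double period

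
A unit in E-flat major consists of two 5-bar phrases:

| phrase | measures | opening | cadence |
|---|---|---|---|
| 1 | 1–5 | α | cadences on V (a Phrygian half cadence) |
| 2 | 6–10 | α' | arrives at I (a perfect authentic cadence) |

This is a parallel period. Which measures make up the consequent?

measures 6–10

The phrase ending with the weaker cadence (Phrygian half cadence) is the antecedent; the one ending more conclusively (perfect authentic cadence) is the consequent. The consequent is measures 6–10.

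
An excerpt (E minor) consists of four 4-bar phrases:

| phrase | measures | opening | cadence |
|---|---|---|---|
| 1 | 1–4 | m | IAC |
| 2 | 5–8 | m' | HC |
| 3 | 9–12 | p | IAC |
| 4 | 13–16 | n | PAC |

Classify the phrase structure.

contrasting double period

Four phrases in two halves: the first half (mm. 1-8) ends with a half cadence, the second (mm. 9-16) with a perfect authentic cadence — a large antecedent–consequent pair, i.e. a double period.
Phrase 3 begins with different material from phrase 1, making it contrasting.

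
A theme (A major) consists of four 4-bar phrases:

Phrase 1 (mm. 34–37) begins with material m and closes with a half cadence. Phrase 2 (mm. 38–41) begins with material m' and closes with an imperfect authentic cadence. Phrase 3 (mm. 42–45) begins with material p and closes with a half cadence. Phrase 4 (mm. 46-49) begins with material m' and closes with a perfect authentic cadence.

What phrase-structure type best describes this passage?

Four phrases in two halves: the first half (measures 34–41) ends with an imperfect authentic cadence, the second (bars 42–49) with a perfect authentic cadence — a large antecedent–consequent pair, i.e. a double period.
Phrase 3 begins with different material from phrase 1, making it contrasting.

contrasting double period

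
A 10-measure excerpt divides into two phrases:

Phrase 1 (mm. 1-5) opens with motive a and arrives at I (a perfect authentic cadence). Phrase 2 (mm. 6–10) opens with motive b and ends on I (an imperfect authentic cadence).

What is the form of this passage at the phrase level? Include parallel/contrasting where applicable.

phrase group

The second phrase closes with an imperfect authentic cadence, which is not stronger than the first phrase's perfect authentic cadence; without a weak→strong cadential pair there is no antecedent–consequent relationship, so this is a phrase group rather than a period.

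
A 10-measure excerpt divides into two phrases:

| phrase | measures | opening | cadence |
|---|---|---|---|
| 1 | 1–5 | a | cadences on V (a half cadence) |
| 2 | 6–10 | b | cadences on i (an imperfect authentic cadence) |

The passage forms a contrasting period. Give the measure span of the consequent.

measures 6–10

The phrase ending with the weaker cadence (half cadence) is the antecedent; the one ending more conclusively (imperfect authentic cadence) is the consequent. The consequent is measures 6–10.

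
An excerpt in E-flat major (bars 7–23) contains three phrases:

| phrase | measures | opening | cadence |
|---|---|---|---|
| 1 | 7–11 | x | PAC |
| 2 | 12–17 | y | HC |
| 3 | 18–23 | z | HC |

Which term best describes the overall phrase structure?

The final phrase closes with a half cadence, which is not stronger than the preceding half cadence; the 3 phrases lack an overall antecedent–consequent design and so form a phrase group.

phrase group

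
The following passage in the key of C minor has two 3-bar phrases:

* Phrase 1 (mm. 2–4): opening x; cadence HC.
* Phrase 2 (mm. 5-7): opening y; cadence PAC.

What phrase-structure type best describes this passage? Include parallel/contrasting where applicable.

Phrase 1 ends with a half cadence (weaker) and phrase 2 with a perfect authentic cadence (stronger): antecedent + consequent = a period.
The two phrases open with different material (x / y), so the period is contrasting.

contrasting period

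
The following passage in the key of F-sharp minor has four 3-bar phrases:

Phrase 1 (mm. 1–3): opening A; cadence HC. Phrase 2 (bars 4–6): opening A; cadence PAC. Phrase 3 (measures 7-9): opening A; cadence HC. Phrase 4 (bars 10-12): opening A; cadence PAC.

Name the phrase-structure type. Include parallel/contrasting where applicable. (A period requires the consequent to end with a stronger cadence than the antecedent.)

The cadence pattern HC–PAC–HC–PAC is weak–strong twice, and phrases 3–4 restate phrases 1–2: a period heard twice, not a double period (which would end weakly at phrase 2).

repeated period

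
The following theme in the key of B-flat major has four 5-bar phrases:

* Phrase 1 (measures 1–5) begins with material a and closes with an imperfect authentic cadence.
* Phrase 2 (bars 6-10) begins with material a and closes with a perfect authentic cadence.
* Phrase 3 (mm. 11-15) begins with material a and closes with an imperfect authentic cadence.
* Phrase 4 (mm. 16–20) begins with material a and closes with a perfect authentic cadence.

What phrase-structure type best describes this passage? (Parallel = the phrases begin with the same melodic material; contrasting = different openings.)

The cadence pattern IAC–PAC–IAC–PAC is weak–strong twice, and phrases 3–4 restate phrases 1–2: a period heard twice, not a double period (which would end weakly at phrase 2).

repeated period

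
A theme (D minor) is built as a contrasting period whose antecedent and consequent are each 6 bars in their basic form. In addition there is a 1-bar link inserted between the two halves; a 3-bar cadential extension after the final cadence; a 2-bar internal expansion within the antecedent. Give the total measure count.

18 measures

Basic contrasting period: 6 + 6 = 12 bars.
12 (basic form) + 1 (link) + 3 (cadential extension) + 2 (internal expansion) = 18.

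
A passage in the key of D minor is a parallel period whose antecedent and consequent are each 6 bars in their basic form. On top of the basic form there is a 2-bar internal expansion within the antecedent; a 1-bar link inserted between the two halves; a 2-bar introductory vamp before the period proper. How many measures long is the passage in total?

Basic parallel period: 6 + 6 = 12 bars.
12 (basic form) + 2 (internal expansion) + 1 (link) + 2 (introduction) = 17.

17 measures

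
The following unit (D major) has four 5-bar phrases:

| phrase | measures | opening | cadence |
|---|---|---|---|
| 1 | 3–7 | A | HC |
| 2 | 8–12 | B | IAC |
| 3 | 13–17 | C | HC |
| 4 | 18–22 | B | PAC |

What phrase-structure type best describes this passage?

Four phrases in two halves: the first half (measures 3–12) ends with an imperfect authentic cadence, the second (mm. 13–22) with a perfect authentic cadence — a large antecedent–consequent pair, i.e. a double period.
Phrase 3 begins with different material from phrase 1, making it contrasting.

contrasting double period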